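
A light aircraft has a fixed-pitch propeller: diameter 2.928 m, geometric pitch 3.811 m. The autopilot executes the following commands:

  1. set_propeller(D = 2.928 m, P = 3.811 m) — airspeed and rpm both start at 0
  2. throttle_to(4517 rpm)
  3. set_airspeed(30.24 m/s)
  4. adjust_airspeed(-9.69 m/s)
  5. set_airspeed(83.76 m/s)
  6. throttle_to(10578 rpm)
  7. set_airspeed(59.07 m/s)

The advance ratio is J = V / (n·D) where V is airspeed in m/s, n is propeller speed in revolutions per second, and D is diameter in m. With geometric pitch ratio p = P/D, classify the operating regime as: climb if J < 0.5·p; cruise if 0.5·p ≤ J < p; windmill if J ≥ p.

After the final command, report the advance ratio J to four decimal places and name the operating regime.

set_propeller: D = 2.928 m, P = 3.811 m (p = P/D = 1.301571); state ← (V=0, rpm=0)
throttle_to(4517): rpm ← 4517
set_airspeed(30.24): V ← 30.24 m/s
adjust_airspeed(-9.69): V ← 30.24 -9.69 = 20.55 m/s
set_airspeed(83.76): V ← 83.76 m/s
throttle_to(10578): rpm ← 10578
set_airspeed(59.07): V ← 59.07 m/s
final state: V = 59.07 m/s, rpm = 10578 → n = rpm/60 = 176.300000 rev/s
J = V / (n·D) = 59.07 / (176.300000 × 2.928) = 0.114431
regime bands: climb J<0.6508 | cruise [0.6508, 1.3016) | windmill J≥1.3016
J = 0.1144 → climb

J = 0.1144, regime = climb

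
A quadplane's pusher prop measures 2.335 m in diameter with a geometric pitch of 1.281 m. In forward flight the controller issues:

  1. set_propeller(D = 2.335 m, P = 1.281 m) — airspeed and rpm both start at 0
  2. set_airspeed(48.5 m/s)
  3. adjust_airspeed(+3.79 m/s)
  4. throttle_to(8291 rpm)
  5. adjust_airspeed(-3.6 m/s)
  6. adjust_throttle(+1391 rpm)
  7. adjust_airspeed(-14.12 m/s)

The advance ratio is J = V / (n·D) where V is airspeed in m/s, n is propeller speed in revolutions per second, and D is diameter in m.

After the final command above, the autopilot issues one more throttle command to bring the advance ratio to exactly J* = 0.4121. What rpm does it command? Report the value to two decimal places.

set_propeller: D = 2.335 m, P = 1.281 m (p = P/D = 0.548608); state ← (V=0, rpm=0)
set_airspeed(48.5): V ← 48.5 m/s
adjust_airspeed(+3.79): V ← 48.5 +3.79 = 52.29 m/s
throttle_to(8291): rpm ← 8291
adjust_airspeed(-3.6): V ← 52.29 -3.6 = 48.69 m/s
adjust_throttle(+1391): rpm ← 8291 +1391 = 9682
adjust_airspeed(-14.12): V ← 48.69 -14.12 = 34.57 m/s
final state: V = 34.57 m/s, rpm = 9682 → n = rpm/60 = 161.366667 rev/s
target J* = 0.4121; solve J* = V/(n·D) for n: n = V/(J*·D) = 34.57/(0.4121 × 2.335) = 35.926084 rev/s
rpm = 60·n = 2155.565036

rpm = 2155.57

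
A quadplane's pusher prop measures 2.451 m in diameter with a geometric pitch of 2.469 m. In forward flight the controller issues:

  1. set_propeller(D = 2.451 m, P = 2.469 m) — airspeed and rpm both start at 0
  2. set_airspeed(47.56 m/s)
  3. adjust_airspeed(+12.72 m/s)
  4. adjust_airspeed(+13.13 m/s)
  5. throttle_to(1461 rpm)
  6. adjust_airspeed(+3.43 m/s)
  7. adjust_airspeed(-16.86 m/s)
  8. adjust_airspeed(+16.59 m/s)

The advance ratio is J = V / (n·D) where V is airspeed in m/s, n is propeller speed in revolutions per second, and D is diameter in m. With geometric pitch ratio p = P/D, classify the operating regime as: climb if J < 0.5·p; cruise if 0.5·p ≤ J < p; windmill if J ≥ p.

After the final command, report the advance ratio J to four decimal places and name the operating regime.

J = 1.2830, regime = windmill

set_propeller: D = 2.451 m, P = 2.469 m (p = P/D = 1.007344); state ← (V=0, rpm=0)
set_airspeed(47.56): V ← 47.56 m/s
adjust_airspeed(+12.72): V ← 47.56 +12.72 = 60.28 m/s
adjust_airspeed(+13.13): V ← 60.28 +13.13 = 73.41 m/s
throttle_to(1461): rpm ← 1461
adjust_airspeed(+3.43): V ← 73.41 +3.43 = 76.84 m/s
adjust_airspeed(-16.86): V ← 76.84 -16.86 = 59.98 m/s
adjust_airspeed(+16.59): V ← 59.98 +16.59 = 76.57 m/s
final state: V = 76.57 m/s, rpm = 1461 → n = rpm/60 = 24.350000 rev/s
J = V / (n·D) = 76.57 / (24.350000 × 2.451) = 1.282970
regime bands: climb J<0.5037 | cruise [0.5037, 1.0073) | windmill J≥1.0073
J = 1.2830 → windmill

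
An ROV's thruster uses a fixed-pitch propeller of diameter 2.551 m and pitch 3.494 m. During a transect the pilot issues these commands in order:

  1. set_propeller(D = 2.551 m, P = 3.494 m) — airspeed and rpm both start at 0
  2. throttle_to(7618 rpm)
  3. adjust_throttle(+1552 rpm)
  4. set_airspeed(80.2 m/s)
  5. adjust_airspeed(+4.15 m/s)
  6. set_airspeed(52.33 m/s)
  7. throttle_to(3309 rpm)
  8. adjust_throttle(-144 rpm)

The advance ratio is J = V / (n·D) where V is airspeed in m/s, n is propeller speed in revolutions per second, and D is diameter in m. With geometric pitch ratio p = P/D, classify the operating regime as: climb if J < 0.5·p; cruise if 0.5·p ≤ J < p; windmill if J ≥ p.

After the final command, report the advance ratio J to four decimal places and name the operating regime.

set_propeller: D = 2.551 m, P = 3.494 m (p = P/D = 1.369659); state ← (V=0, rpm=0)
throttle_to(7618): rpm ← 7618
adjust_throttle(+1552): rpm ← 7618 +1552 = 9170
set_airspeed(80.2): V ← 80.2 m/s
adjust_airspeed(+4.15): V ← 80.2 +4.15 = 84.35 m/s
set_airspeed(52.33): V ← 52.33 m/s
throttle_to(3309): rpm ← 3309
adjust_throttle(-144): rpm ← 3309 -144 = 3165
final state: V = 52.33 m/s, rpm = 3165 → n = rpm/60 = 52.750000 rev/s
J = V / (n·D) = 52.33 / (52.750000 × 2.551) = 0.388882
regime bands: climb J<0.6848 | cruise [0.6848, 1.3697) | windmill J≥1.3697
J = 0.3889 → climb

J = 0.3889, regime = climb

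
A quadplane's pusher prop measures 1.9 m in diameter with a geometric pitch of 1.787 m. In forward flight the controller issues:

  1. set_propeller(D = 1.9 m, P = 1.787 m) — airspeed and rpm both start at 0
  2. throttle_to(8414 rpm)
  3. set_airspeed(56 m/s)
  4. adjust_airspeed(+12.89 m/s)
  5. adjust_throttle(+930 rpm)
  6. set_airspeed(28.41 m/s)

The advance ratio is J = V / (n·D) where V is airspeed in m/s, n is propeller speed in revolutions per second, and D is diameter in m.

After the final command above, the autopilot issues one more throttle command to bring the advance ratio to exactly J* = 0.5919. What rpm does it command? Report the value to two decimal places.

set_propeller: D = 1.9 m, P = 1.787 m (p = P/D = 0.940526); state ← (V=0, rpm=0)
throttle_to(8414): rpm ← 8414
set_airspeed(56): V ← 56 m/s
adjust_airspeed(+12.89): V ← 56 +12.89 = 68.89 m/s
adjust_throttle(+930): rpm ← 8414 +930 = 9344
set_airspeed(28.41): V ← 28.41 m/s
final state: V = 28.41 m/s, rpm = 9344 → n = rpm/60 = 155.733333 rev/s
target J* = 0.5919; solve J* = V/(n·D) for n: n = V/(J*·D) = 28.41/(0.5919 × 1.9) = 25.262091 rev/s
rpm = 60·n = 1515.725451

rpm = 1515.73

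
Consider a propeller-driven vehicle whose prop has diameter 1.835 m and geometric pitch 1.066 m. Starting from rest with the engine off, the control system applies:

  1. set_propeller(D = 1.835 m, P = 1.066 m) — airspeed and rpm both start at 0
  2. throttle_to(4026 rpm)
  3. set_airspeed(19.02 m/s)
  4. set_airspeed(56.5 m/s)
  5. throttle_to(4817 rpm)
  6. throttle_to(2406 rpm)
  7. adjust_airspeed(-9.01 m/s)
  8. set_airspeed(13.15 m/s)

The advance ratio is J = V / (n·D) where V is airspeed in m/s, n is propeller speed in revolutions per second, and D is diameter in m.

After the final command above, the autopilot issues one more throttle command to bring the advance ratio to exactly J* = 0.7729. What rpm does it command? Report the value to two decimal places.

rpm = 556.31

set_propeller: D = 1.835 m, P = 1.066 m (p = P/D = 0.580926); state ← (V=0, rpm=0)
throttle_to(4026): rpm ← 4026
set_airspeed(19.02): V ← 19.02 m/s
set_airspeed(56.5): V ← 56.5 m/s
throttle_to(4817): rpm ← 4817
throttle_to(2406): rpm ← 2406
adjust_airspeed(-9.01): V ← 56.5 -9.01 = 47.49 m/s
set_airspeed(13.15): V ← 13.15 m/s
final state: V = 13.15 m/s, rpm = 2406 → n = rpm/60 = 40.100000 rev/s
target J* = 0.7729; solve J* = V/(n·D) for n: n = V/(J*·D) = 13.15/(0.7729 × 1.835) = 9.271850 rev/s
rpm = 60·n = 556.310974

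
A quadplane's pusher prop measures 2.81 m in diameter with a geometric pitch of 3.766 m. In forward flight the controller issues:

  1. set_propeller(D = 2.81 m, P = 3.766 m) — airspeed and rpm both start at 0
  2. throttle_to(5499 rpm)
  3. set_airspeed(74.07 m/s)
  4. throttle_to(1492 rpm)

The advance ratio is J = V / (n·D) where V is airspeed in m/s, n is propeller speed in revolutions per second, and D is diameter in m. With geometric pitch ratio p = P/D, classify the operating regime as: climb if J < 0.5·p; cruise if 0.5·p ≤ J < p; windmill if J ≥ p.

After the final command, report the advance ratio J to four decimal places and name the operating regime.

set_propeller: D = 2.81 m, P = 3.766 m (p = P/D = 1.340214); state ← (V=0, rpm=0)
throttle_to(5499): rpm ← 5499
set_airspeed(74.07): V ← 74.07 m/s
throttle_to(1492): rpm ← 1492
final state: V = 74.07 m/s, rpm = 1492 → n = rpm/60 = 24.866667 rev/s
J = V / (n·D) = 74.07 / (24.866667 × 2.81) = 1.060031
regime bands: climb J<0.6701 | cruise [0.6701, 1.3402) | windmill J≥1.3402
J = 1.0600 → cruise

J = 1.0600, regime = cruise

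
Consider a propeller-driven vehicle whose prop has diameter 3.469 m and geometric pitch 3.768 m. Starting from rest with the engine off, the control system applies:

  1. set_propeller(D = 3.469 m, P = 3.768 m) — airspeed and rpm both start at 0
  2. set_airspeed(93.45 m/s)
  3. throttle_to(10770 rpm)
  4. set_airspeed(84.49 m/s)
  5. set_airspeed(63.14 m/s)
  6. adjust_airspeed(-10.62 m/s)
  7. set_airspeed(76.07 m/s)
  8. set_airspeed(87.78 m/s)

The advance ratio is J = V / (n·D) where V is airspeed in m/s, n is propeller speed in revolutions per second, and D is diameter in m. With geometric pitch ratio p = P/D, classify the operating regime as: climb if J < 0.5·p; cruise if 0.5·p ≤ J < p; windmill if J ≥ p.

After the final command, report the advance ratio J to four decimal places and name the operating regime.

set_propeller: D = 3.469 m, P = 3.768 m (p = P/D = 1.086192); state ← (V=0, rpm=0)
set_airspeed(93.45): V ← 93.45 m/s
throttle_to(10770): rpm ← 10770
set_airspeed(84.49): V ← 84.49 m/s
set_airspeed(63.14): V ← 63.14 m/s
adjust_airspeed(-10.62): V ← 63.14 -10.62 = 52.52 m/s
set_airspeed(76.07): V ← 76.07 m/s
set_airspeed(87.78): V ← 87.78 m/s
final state: V = 87.78 m/s, rpm = 10770 → n = rpm/60 = 179.500000 rev/s
J = V / (n·D) = 87.78 / (179.500000 × 3.469) = 0.140970
regime bands: climb J<0.5431 | cruise [0.5431, 1.0862) | windmill J≥1.0862
J = 0.1410 → climb

J = 0.1410, regime = climb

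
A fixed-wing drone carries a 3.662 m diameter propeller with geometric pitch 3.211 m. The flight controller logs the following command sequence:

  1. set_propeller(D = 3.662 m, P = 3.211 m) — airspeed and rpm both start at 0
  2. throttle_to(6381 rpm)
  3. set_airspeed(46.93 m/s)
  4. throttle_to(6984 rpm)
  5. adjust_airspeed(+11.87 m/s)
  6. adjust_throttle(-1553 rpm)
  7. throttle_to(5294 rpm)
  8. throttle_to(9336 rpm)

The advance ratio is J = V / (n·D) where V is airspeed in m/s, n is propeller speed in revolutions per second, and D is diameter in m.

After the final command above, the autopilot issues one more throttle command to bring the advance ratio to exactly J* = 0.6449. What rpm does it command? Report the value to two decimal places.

set_propeller: D = 3.662 m, P = 3.211 m (p = P/D = 0.876843); state ← (V=0, rpm=0)
throttle_to(6381): rpm ← 6381
set_airspeed(46.93): V ← 46.93 m/s
throttle_to(6984): rpm ← 6984
adjust_airspeed(+11.87): V ← 46.93 +11.87 = 58.8 m/s
adjust_throttle(-1553): rpm ← 6984 -1553 = 5431
throttle_to(5294): rpm ← 5294
throttle_to(9336): rpm ← 9336
final state: V = 58.8 m/s, rpm = 9336 → n = rpm/60 = 155.600000 rev/s
target J* = 0.6449; solve J* = V/(n·D) for n: n = V/(J*·D) = 58.8/(0.6449 × 3.662) = 24.898123 rev/s
rpm = 60·n = 1493.887384

rpm = 1493.89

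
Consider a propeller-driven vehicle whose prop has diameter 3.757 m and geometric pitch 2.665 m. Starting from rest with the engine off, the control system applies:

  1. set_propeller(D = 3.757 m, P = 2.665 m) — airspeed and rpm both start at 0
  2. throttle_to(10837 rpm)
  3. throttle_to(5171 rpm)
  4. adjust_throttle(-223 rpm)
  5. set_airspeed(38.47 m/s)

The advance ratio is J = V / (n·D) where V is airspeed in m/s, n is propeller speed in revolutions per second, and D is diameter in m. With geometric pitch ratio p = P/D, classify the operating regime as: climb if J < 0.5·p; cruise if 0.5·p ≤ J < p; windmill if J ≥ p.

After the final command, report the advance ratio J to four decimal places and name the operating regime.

set_propeller: D = 3.757 m, P = 2.665 m (p = P/D = 0.709343); state ← (V=0, rpm=0)
throttle_to(10837): rpm ← 10837
throttle_to(5171): rpm ← 5171
adjust_throttle(-223): rpm ← 5171 -223 = 4948
set_airspeed(38.47): V ← 38.47 m/s
final state: V = 38.47 m/s, rpm = 4948 → n = rpm/60 = 82.466667 rev/s
J = V / (n·D) = 38.47 / (82.466667 × 3.757) = 0.124166
regime bands: climb J<0.3547 | cruise [0.3547, 0.7093) | windmill J≥0.7093
J = 0.1242 → climb

J = 0.1242, regime = climb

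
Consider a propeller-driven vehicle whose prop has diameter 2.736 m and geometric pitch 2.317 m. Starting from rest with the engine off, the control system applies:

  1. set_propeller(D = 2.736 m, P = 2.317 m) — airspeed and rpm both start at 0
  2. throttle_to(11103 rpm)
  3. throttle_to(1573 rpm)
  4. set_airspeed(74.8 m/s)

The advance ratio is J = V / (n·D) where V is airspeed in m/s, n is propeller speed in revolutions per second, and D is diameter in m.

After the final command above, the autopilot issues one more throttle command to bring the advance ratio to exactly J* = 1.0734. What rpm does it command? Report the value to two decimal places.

rpm = 1528.18

set_propeller: D = 2.736 m, P = 2.317 m (p = P/D = 0.846857); state ← (V=0, rpm=0)
throttle_to(11103): rpm ← 11103
throttle_to(1573): rpm ← 1573
set_airspeed(74.8): V ← 74.8 m/s
final state: V = 74.8 m/s, rpm = 1573 → n = rpm/60 = 26.216667 rev/s
target J* = 1.0734; solve J* = V/(n·D) for n: n = V/(J*·D) = 74.8/(1.0734 × 2.736) = 25.469705 rev/s
rpm = 60·n = 1528.182297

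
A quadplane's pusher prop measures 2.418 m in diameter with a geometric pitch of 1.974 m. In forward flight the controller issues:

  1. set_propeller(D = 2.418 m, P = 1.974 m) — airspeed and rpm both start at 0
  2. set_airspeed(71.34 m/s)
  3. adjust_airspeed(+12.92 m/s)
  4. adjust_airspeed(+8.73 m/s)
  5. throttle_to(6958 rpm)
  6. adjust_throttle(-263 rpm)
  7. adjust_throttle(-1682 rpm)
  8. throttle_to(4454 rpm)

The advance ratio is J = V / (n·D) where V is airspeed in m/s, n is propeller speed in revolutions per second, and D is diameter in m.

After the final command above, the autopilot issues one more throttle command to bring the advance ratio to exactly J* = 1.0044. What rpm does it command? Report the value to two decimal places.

rpm = 2297.34

set_propeller: D = 2.418 m, P = 1.974 m (p = P/D = 0.816377); state ← (V=0, rpm=0)
set_airspeed(71.34): V ← 71.34 m/s
adjust_airspeed(+12.92): V ← 71.34 +12.92 = 84.26 m/s
adjust_airspeed(+8.73): V ← 84.26 +8.73 = 92.99 m/s
throttle_to(6958): rpm ← 6958
adjust_throttle(-263): rpm ← 6958 -263 = 6695
adjust_throttle(-1682): rpm ← 6695 -1682 = 5013
throttle_to(4454): rpm ← 4454
final state: V = 92.99 m/s, rpm = 4454 → n = rpm/60 = 74.233333 rev/s
target J* = 1.0044; solve J* = V/(n·D) for n: n = V/(J*·D) = 92.99/(1.0044 × 2.418) = 38.288932 rev/s
rpm = 60·n = 2297.335891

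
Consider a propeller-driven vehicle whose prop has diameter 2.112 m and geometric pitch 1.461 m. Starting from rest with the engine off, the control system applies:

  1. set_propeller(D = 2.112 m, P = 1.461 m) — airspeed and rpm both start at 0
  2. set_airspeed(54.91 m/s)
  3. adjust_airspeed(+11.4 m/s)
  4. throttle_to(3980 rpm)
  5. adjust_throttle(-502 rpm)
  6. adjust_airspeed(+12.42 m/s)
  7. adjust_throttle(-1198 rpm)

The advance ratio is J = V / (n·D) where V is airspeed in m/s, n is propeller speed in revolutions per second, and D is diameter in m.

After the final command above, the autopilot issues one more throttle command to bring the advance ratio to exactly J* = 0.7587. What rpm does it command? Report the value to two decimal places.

set_propeller: D = 2.112 m, P = 1.461 m (p = P/D = 0.691761); state ← (V=0, rpm=0)
set_airspeed(54.91): V ← 54.91 m/s
adjust_airspeed(+11.4): V ← 54.91 +11.4 = 66.31 m/s
throttle_to(3980): rpm ← 3980
adjust_throttle(-502): rpm ← 3980 -502 = 3478
adjust_airspeed(+12.42): V ← 66.31 +12.42 = 78.73 m/s
adjust_throttle(-1198): rpm ← 3478 -1198 = 2280
final state: V = 78.73 m/s, rpm = 2280 → n = rpm/60 = 38.000000 rev/s
target J* = 0.7587; solve J* = V/(n·D) for n: n = V/(J*·D) = 78.73/(0.7587 × 2.112) = 49.133336 rev/s
rpm = 60·n = 2948.000168

rpm = 2948.00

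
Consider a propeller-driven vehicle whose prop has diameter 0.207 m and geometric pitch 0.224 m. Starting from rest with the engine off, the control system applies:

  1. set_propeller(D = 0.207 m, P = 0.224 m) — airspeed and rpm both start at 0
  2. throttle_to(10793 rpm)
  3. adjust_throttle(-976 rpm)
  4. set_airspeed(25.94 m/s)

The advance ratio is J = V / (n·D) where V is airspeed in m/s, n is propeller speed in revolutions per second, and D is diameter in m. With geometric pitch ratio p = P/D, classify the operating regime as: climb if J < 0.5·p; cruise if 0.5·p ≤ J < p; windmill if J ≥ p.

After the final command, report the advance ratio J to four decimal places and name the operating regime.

J = 0.7659, regime = cruise

set_propeller: D = 0.207 m, P = 0.224 m (p = P/D = 1.082126); state ← (V=0, rpm=0)
throttle_to(10793): rpm ← 10793
adjust_throttle(-976): rpm ← 10793 -976 = 9817
set_airspeed(25.94): V ← 25.94 m/s
final state: V = 25.94 m/s, rpm = 9817 → n = rpm/60 = 163.616667 rev/s
J = V / (n·D) = 25.94 / (163.616667 × 0.207) = 0.765900
regime bands: climb J<0.5411 | cruise [0.5411, 1.0821) | windmill J≥1.0821
J = 0.7659 → cruise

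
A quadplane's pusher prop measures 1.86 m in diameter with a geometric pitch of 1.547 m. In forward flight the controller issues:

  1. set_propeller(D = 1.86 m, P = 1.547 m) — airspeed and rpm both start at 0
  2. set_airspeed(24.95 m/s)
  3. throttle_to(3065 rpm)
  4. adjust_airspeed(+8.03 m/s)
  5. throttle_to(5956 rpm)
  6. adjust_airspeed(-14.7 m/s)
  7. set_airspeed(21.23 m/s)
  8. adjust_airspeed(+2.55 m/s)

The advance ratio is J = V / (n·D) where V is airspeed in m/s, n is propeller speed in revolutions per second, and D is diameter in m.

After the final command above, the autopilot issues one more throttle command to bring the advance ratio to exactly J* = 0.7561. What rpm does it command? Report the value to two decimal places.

rpm = 1014.54

set_propeller: D = 1.86 m, P = 1.547 m (p = P/D = 0.831720); state ← (V=0, rpm=0)
set_airspeed(24.95): V ← 24.95 m/s
throttle_to(3065): rpm ← 3065
adjust_airspeed(+8.03): V ← 24.95 +8.03 = 32.98 m/s
throttle_to(5956): rpm ← 5956
adjust_airspeed(-14.7): V ← 32.98 -14.7 = 18.28 m/s
set_airspeed(21.23): V ← 21.23 m/s
adjust_airspeed(+2.55): V ← 21.23 +2.55 = 23.78 m/s
final state: V = 23.78 m/s, rpm = 5956 → n = rpm/60 = 99.266667 rev/s
target J* = 0.7561; solve J* = V/(n·D) for n: n = V/(J*·D) = 23.78/(0.7561 × 1.86) = 16.909068 rev/s
rpm = 60·n = 1014.544074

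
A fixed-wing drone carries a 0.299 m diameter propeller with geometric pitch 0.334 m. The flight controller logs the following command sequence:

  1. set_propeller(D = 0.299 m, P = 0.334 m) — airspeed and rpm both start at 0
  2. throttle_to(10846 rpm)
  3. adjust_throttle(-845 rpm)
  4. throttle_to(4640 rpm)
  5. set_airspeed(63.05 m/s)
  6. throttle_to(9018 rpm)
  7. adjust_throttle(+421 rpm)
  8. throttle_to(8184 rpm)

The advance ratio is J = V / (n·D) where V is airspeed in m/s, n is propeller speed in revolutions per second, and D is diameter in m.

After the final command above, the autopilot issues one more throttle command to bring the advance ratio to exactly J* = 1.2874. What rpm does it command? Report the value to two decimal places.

rpm = 9827.69

set_propeller: D = 0.299 m, P = 0.334 m (p = P/D = 1.117057); state ← (V=0, rpm=0)
throttle_to(10846): rpm ← 10846
adjust_throttle(-845): rpm ← 10846 -845 = 10001
throttle_to(4640): rpm ← 4640
set_airspeed(63.05): V ← 63.05 m/s
throttle_to(9018): rpm ← 9018
adjust_throttle(+421): rpm ← 9018 +421 = 9439
throttle_to(8184): rpm ← 8184
final state: V = 63.05 m/s, rpm = 8184 → n = rpm/60 = 136.400000 rev/s
target J* = 1.2874; solve J* = V/(n·D) for n: n = V/(J*·D) = 63.05/(1.2874 × 0.299) = 163.794909 rev/s
rpm = 60·n = 9827.694511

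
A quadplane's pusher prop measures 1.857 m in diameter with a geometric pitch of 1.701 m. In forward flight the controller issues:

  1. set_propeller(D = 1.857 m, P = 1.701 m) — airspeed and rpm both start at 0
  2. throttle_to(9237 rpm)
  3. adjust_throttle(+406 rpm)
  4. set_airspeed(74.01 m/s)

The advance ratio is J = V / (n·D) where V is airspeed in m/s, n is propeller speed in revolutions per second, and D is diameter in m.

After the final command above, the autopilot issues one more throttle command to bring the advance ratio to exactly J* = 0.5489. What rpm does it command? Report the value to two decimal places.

rpm = 4356.49

set_propeller: D = 1.857 m, P = 1.701 m (p = P/D = 0.915994); state ← (V=0, rpm=0)
throttle_to(9237): rpm ← 9237
adjust_throttle(+406): rpm ← 9237 +406 = 9643
set_airspeed(74.01): V ← 74.01 m/s
final state: V = 74.01 m/s, rpm = 9643 → n = rpm/60 = 160.716667 rev/s
target J* = 0.5489; solve J* = V/(n·D) for n: n = V/(J*·D) = 74.01/(0.5489 × 1.857) = 72.608133 rev/s
rpm = 60·n = 4356.487980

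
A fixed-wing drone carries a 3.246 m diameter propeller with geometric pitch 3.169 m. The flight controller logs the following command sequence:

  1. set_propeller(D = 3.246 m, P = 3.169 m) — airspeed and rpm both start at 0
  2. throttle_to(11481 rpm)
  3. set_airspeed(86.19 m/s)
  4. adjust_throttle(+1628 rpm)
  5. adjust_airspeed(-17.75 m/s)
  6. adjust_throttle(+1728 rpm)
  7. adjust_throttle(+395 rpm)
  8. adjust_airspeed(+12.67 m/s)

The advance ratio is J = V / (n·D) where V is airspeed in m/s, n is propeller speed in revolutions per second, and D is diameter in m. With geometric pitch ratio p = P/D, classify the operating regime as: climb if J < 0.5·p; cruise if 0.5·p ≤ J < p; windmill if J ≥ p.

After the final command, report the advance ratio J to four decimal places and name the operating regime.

set_propeller: D = 3.246 m, P = 3.169 m (p = P/D = 0.976278); state ← (V=0, rpm=0)
throttle_to(11481): rpm ← 11481
set_airspeed(86.19): V ← 86.19 m/s
adjust_throttle(+1628): rpm ← 11481 +1628 = 13109
adjust_airspeed(-17.75): V ← 86.19 -17.75 = 68.44 m/s
adjust_throttle(+1728): rpm ← 13109 +1728 = 14837
adjust_throttle(+395): rpm ← 14837 +395 = 15232
adjust_airspeed(+12.67): V ← 68.44 +12.67 = 81.11 m/s
final state: V = 81.11 m/s, rpm = 15232 → n = rpm/60 = 253.866667 rev/s
J = V / (n·D) = 81.11 / (253.866667 × 3.246) = 0.098428
regime bands: climb J<0.4881 | cruise [0.4881, 0.9763) | windmill J≥0.9763
J = 0.0984 → climb

J = 0.0984, regime = climb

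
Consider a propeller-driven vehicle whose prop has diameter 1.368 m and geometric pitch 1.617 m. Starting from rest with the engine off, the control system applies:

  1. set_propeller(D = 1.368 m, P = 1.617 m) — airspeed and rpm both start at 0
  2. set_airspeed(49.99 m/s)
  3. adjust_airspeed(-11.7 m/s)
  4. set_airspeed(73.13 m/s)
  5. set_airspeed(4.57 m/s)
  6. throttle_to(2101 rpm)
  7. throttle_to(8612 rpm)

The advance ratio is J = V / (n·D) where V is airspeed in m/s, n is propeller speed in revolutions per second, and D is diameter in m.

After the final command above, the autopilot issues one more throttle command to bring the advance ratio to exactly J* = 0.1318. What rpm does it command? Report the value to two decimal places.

set_propeller: D = 1.368 m, P = 1.617 m (p = P/D = 1.182018); state ← (V=0, rpm=0)
set_airspeed(49.99): V ← 49.99 m/s
adjust_airspeed(-11.7): V ← 49.99 -11.7 = 38.29 m/s
set_airspeed(73.13): V ← 73.13 m/s
set_airspeed(4.57): V ← 4.57 m/s
throttle_to(2101): rpm ← 2101
throttle_to(8612): rpm ← 8612
final state: V = 4.57 m/s, rpm = 8612 → n = rpm/60 = 143.533333 rev/s
target J* = 0.1318; solve J* = V/(n·D) for n: n = V/(J*·D) = 4.57/(0.1318 × 1.368) = 25.346307 rev/s
rpm = 60·n = 1520.778426

rpm = 1520.78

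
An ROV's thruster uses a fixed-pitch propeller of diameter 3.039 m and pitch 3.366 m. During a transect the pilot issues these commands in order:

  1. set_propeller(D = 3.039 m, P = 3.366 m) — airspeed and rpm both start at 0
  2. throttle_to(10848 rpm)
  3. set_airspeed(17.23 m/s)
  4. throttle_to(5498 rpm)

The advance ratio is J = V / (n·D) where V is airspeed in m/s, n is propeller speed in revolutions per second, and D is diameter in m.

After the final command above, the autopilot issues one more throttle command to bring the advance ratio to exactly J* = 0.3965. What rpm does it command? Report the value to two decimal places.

rpm = 857.95

set_propeller: D = 3.039 m, P = 3.366 m (p = P/D = 1.107601); state ← (V=0, rpm=0)
throttle_to(10848): rpm ← 10848
set_airspeed(17.23): V ← 17.23 m/s
throttle_to(5498): rpm ← 5498
final state: V = 17.23 m/s, rpm = 5498 → n = rpm/60 = 91.633333 rev/s
target J* = 0.3965; solve J* = V/(n·D) for n: n = V/(J*·D) = 17.23/(0.3965 × 3.039) = 14.299188 rev/s
rpm = 60·n = 857.951299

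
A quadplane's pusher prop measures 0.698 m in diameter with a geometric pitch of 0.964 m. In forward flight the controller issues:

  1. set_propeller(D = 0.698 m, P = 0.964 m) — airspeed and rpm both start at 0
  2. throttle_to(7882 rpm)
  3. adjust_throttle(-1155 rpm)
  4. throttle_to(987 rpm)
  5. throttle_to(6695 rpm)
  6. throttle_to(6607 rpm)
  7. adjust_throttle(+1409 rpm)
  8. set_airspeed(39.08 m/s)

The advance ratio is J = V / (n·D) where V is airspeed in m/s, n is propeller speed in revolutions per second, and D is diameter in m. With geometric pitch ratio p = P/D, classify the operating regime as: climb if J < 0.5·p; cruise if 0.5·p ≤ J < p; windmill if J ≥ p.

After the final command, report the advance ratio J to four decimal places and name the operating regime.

set_propeller: D = 0.698 m, P = 0.964 m (p = P/D = 1.381089); state ← (V=0, rpm=0)
throttle_to(7882): rpm ← 7882
adjust_throttle(-1155): rpm ← 7882 -1155 = 6727
throttle_to(987): rpm ← 987
throttle_to(6695): rpm ← 6695
throttle_to(6607): rpm ← 6607
adjust_throttle(+1409): rpm ← 6607 +1409 = 8016
set_airspeed(39.08): V ← 39.08 m/s
final state: V = 39.08 m/s, rpm = 8016 → n = rpm/60 = 133.600000 rev/s
J = V / (n·D) = 39.08 / (133.600000 × 0.698) = 0.419076
regime bands: climb J<0.6905 | cruise [0.6905, 1.3811) | windmill J≥1.3811
J = 0.4191 → climb

J = 0.4191, regime = climb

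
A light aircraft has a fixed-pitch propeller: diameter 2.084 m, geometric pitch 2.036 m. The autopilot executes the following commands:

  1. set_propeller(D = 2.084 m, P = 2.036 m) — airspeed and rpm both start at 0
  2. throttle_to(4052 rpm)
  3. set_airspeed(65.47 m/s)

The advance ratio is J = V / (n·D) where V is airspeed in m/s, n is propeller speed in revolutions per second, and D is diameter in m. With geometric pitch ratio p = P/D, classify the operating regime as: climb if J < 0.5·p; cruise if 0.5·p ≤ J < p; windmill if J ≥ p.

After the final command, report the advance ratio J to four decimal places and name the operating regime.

set_propeller: D = 2.084 m, P = 2.036 m (p = P/D = 0.976967); state ← (V=0, rpm=0)
throttle_to(4052): rpm ← 4052
set_airspeed(65.47): V ← 65.47 m/s
final state: V = 65.47 m/s, rpm = 4052 → n = rpm/60 = 67.533333 rev/s
J = V / (n·D) = 65.47 / (67.533333 × 2.084) = 0.465186
regime bands: climb J<0.4885 | cruise [0.4885, 0.9770) | windmill J≥0.9770
J = 0.4652 → climb

J = 0.4652, regime = climb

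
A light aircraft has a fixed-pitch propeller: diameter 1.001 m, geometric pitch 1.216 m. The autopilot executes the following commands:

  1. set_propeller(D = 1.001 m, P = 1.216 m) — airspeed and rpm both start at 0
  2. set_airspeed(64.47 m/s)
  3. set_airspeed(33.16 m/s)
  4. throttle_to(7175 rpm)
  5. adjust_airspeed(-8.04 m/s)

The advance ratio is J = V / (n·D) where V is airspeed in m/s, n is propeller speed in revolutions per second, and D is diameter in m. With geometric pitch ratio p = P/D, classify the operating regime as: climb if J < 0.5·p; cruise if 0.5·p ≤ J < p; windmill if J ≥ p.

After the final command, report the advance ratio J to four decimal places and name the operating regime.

J = 0.2099, regime = climb

set_propeller: D = 1.001 m, P = 1.216 m (p = P/D = 1.214785); state ← (V=0, rpm=0)
set_airspeed(64.47): V ← 64.47 m/s
set_airspeed(33.16): V ← 33.16 m/s
throttle_to(7175): rpm ← 7175
adjust_airspeed(-8.04): V ← 33.16 -8.04 = 25.12 m/s
final state: V = 25.12 m/s, rpm = 7175 → n = rpm/60 = 119.583333 rev/s
J = V / (n·D) = 25.12 / (119.583333 × 1.001) = 0.209853
regime bands: climb J<0.6074 | cruise [0.6074, 1.2148) | windmill J≥1.2148
J = 0.2099 → climb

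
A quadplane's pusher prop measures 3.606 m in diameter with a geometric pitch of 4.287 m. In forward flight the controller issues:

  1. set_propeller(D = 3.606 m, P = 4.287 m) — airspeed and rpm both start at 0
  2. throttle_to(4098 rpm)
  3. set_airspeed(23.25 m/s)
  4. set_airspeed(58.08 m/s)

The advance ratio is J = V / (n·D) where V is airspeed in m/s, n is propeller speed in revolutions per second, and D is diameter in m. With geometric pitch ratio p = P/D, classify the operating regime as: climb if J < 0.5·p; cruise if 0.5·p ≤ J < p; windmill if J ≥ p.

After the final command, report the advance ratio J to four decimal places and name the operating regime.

set_propeller: D = 3.606 m, P = 4.287 m (p = P/D = 1.188852); state ← (V=0, rpm=0)
throttle_to(4098): rpm ← 4098
set_airspeed(23.25): V ← 23.25 m/s
set_airspeed(58.08): V ← 58.08 m/s
final state: V = 58.08 m/s, rpm = 4098 → n = rpm/60 = 68.300000 rev/s
J = V / (n·D) = 58.08 / (68.300000 × 3.606) = 0.235820
regime bands: climb J<0.5944 | cruise [0.5944, 1.1889) | windmill J≥1.1889
J = 0.2358 → climb

J = 0.2358, regime = climb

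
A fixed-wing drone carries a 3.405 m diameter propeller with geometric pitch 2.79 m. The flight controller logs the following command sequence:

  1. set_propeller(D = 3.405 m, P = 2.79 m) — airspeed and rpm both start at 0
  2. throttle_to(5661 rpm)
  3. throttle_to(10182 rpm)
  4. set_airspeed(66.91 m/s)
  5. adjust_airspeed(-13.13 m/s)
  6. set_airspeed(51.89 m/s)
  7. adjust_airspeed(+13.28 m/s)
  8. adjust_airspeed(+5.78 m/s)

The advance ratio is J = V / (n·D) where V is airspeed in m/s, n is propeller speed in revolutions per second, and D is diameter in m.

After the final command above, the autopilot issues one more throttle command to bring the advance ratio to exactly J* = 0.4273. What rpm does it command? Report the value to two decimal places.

set_propeller: D = 3.405 m, P = 2.79 m (p = P/D = 0.819383); state ← (V=0, rpm=0)
throttle_to(5661): rpm ← 5661
throttle_to(10182): rpm ← 10182
set_airspeed(66.91): V ← 66.91 m/s
adjust_airspeed(-13.13): V ← 66.91 -13.13 = 53.78 m/s
set_airspeed(51.89): V ← 51.89 m/s
adjust_airspeed(+13.28): V ← 51.89 +13.28 = 65.17 m/s
adjust_airspeed(+5.78): V ← 65.17 +5.78 = 70.95 m/s
final state: V = 70.95 m/s, rpm = 10182 → n = rpm/60 = 169.700000 rev/s
target J* = 0.4273; solve J* = V/(n·D) for n: n = V/(J*·D) = 70.95/(0.4273 × 3.405) = 48.764345 rev/s
rpm = 60·n = 2925.860670

rpm = 2925.86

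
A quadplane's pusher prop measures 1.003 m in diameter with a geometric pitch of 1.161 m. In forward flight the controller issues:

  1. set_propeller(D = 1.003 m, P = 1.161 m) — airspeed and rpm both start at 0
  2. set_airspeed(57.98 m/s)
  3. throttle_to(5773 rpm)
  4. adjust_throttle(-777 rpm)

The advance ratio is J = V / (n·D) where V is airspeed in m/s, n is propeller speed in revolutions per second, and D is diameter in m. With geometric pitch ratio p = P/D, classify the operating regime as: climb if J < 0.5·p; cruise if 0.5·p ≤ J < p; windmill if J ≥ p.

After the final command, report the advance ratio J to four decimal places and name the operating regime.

J = 0.6942, regime = cruise

set_propeller: D = 1.003 m, P = 1.161 m (p = P/D = 1.157527); state ← (V=0, rpm=0)
set_airspeed(57.98): V ← 57.98 m/s
throttle_to(5773): rpm ← 5773
adjust_throttle(-777): rpm ← 5773 -777 = 4996
final state: V = 57.98 m/s, rpm = 4996 → n = rpm/60 = 83.266667 rev/s
J = V / (n·D) = 57.98 / (83.266667 × 1.003) = 0.694234
regime bands: climb J<0.5788 | cruise [0.5788, 1.1575) | windmill J≥1.1575
J = 0.6942 → cruise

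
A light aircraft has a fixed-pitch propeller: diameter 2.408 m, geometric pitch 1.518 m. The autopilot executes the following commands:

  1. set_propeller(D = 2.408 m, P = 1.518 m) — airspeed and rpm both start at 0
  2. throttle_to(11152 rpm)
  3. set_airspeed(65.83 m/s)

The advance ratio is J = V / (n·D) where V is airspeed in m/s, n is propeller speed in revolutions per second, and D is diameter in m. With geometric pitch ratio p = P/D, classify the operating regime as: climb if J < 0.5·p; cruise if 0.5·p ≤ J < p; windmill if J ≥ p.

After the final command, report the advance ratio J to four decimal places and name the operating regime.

set_propeller: D = 2.408 m, P = 1.518 m (p = P/D = 0.630399); state ← (V=0, rpm=0)
throttle_to(11152): rpm ← 11152
set_airspeed(65.83): V ← 65.83 m/s
final state: V = 65.83 m/s, rpm = 11152 → n = rpm/60 = 185.866667 rev/s
J = V / (n·D) = 65.83 / (185.866667 × 2.408) = 0.147084
regime bands: climb J<0.3152 | cruise [0.3152, 0.6304) | windmill J≥0.6304
J = 0.1471 → climb

J = 0.1471, regime = climb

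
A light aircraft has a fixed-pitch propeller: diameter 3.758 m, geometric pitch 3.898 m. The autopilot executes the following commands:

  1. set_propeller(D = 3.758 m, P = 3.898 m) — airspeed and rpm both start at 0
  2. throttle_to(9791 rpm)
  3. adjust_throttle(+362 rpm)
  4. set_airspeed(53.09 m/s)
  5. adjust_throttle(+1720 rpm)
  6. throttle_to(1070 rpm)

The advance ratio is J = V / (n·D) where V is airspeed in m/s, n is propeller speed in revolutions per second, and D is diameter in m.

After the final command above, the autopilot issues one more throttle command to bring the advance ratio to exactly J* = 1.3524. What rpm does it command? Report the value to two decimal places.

rpm = 626.76

set_propeller: D = 3.758 m, P = 3.898 m (p = P/D = 1.037254); state ← (V=0, rpm=0)
throttle_to(9791): rpm ← 9791
adjust_throttle(+362): rpm ← 9791 +362 = 10153
set_airspeed(53.09): V ← 53.09 m/s
adjust_throttle(+1720): rpm ← 10153 +1720 = 11873
throttle_to(1070): rpm ← 1070
final state: V = 53.09 m/s, rpm = 1070 → n = rpm/60 = 17.833333 rev/s
target J* = 1.3524; solve J* = V/(n·D) for n: n = V/(J*·D) = 53.09/(1.3524 × 3.758) = 10.446018 rev/s
rpm = 60·n = 626.761105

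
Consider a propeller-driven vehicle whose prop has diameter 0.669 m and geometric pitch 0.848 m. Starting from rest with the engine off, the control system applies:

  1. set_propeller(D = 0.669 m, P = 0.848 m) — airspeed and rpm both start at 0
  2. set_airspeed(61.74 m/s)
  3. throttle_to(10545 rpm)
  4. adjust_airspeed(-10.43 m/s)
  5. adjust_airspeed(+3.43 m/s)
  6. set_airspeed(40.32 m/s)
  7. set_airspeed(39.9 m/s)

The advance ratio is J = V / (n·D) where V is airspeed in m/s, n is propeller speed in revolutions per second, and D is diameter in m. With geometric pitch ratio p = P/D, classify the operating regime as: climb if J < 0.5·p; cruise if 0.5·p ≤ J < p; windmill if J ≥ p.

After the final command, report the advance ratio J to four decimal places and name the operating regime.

J = 0.3394, regime = climb

set_propeller: D = 0.669 m, P = 0.848 m (p = P/D = 1.267564); state ← (V=0, rpm=0)
set_airspeed(61.74): V ← 61.74 m/s
throttle_to(10545): rpm ← 10545
adjust_airspeed(-10.43): V ← 61.74 -10.43 = 51.31 m/s
adjust_airspeed(+3.43): V ← 51.31 +3.43 = 54.74 m/s
set_airspeed(40.32): V ← 40.32 m/s
set_airspeed(39.9): V ← 39.9 m/s
final state: V = 39.9 m/s, rpm = 10545 → n = rpm/60 = 175.750000 rev/s
J = V / (n·D) = 39.9 / (175.750000 × 0.669) = 0.339353
regime bands: climb J<0.6338 | cruise [0.6338, 1.2676) | windmill J≥1.2676
J = 0.3394 → climb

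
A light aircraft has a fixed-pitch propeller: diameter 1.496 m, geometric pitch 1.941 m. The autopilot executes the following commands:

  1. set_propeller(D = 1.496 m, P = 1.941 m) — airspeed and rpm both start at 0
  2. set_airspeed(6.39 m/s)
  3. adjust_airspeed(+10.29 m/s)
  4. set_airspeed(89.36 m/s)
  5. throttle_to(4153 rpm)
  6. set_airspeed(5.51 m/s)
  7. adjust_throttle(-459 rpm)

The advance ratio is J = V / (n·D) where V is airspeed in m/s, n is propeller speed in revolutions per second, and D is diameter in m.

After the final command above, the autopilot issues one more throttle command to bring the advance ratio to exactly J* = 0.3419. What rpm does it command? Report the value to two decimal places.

set_propeller: D = 1.496 m, P = 1.941 m (p = P/D = 1.297460); state ← (V=0, rpm=0)
set_airspeed(6.39): V ← 6.39 m/s
adjust_airspeed(+10.29): V ← 6.39 +10.29 = 16.68 m/s
set_airspeed(89.36): V ← 89.36 m/s
throttle_to(4153): rpm ← 4153
set_airspeed(5.51): V ← 5.51 m/s
adjust_throttle(-459): rpm ← 4153 -459 = 3694
final state: V = 5.51 m/s, rpm = 3694 → n = rpm/60 = 61.566667 rev/s
target J* = 0.3419; solve J* = V/(n·D) for n: n = V/(J*·D) = 5.51/(0.3419 × 1.496) = 10.772609 rev/s
rpm = 60·n = 646.356551

rpm = 646.36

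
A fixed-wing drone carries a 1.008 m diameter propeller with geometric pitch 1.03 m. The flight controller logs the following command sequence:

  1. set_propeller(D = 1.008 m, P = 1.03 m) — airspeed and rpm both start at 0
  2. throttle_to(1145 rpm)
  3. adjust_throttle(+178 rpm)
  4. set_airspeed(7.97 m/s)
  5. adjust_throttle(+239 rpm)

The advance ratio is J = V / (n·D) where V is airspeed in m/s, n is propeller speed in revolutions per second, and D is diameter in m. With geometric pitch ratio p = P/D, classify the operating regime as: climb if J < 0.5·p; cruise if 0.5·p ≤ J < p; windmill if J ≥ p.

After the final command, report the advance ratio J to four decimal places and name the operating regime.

set_propeller: D = 1.008 m, P = 1.03 m (p = P/D = 1.021825); state ← (V=0, rpm=0)
throttle_to(1145): rpm ← 1145
adjust_throttle(+178): rpm ← 1145 +178 = 1323
set_airspeed(7.97): V ← 7.97 m/s
adjust_throttle(+239): rpm ← 1323 +239 = 1562
final state: V = 7.97 m/s, rpm = 1562 → n = rpm/60 = 26.033333 rev/s
J = V / (n·D) = 7.97 / (26.033333 × 1.008) = 0.303716
regime bands: climb J<0.5109 | cruise [0.5109, 1.0218) | windmill J≥1.0218
J = 0.3037 → climb

J = 0.3037, regime = climb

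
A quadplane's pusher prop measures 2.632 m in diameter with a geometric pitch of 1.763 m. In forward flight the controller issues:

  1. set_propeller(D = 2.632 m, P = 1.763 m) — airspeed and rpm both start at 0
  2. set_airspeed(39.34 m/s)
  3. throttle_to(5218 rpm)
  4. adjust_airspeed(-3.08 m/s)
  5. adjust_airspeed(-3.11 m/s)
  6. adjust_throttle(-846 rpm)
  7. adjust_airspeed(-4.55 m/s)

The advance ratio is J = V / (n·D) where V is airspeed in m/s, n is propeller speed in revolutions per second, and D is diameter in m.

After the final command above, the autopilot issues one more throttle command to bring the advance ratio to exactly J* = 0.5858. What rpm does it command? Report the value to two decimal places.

set_propeller: D = 2.632 m, P = 1.763 m (p = P/D = 0.669833); state ← (V=0, rpm=0)
set_airspeed(39.34): V ← 39.34 m/s
throttle_to(5218): rpm ← 5218
adjust_airspeed(-3.08): V ← 39.34 -3.08 = 36.26 m/s
adjust_airspeed(-3.11): V ← 36.26 -3.11 = 33.15 m/s
adjust_throttle(-846): rpm ← 5218 -846 = 4372
adjust_airspeed(-4.55): V ← 33.15 -4.55 = 28.6 m/s
final state: V = 28.6 m/s, rpm = 4372 → n = rpm/60 = 72.866667 rev/s
target J* = 0.5858; solve J* = V/(n·D) for n: n = V/(J*·D) = 28.6/(0.5858 × 2.632) = 18.549439 rev/s
rpm = 60·n = 1112.966343

rpm = 1112.97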